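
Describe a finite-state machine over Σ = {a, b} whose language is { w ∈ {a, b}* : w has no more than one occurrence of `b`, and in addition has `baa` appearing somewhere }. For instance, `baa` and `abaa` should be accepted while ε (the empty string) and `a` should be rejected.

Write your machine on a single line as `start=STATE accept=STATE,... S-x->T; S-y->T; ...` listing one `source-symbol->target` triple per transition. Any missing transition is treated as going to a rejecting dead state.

start=q0; accept=q4; q0-a->q0; q0-b->q1; q1-a->q2; q1-b->q3; q2-a->q4; q2-b->q3; q3-a->q3; q3-b->q3; q4-a->q4; q4-b->q3

Run two small machines in parallel and take their product. One (3 states) tracks the count of `b`s, saturating at 2; the other (4 states) tracks whether and how much of `baa` has been seen. Each combined state is a pair, one component from each; accept when both components accept. After merging equivalent states the machine shrinks.
With 5 states:
        a   b  
>  q0   q0  q1 
   q1   q2  q3 
   q2   q4  q3 
   q3   q3  q3 
 * q4   q4  q3 
(> = start, * = accepting)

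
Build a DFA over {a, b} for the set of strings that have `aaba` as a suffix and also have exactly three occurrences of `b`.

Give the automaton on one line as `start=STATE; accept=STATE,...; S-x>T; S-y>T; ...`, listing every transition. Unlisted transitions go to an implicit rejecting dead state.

start=q0; accept=q19; q0-a>q1; q0-b>q2; q1-a>q3; q1-b>q2; q2-a>q4; q2-b>q5; q3-a>q3; q3-b>q6; q4-a>q7; q4-b>q5; q5-a>q8; q5-b>q9; q6-a>q10; q6-b>q5; q7-a>q7; q7-b>q11; q8-a>q12; q8-b>q9; q9-a>q13; q9-b>q14; q10-a>q7; q10-b>q5; q11-a>q15; q11-b>q9; q12-a>q12; q12-b>q16; q13-a>q17; q13-b>q14; q14-a>q18; q14-b>q14; q15-a>q12; q15-b>q9; q16-a>q19; q16-b>q14; q17-a>q17; q17-b>q20; q18-a>q21; q18-b>q14; q19-a>q17; q19-b>q14; q20-a>q22; q20-b>q14; q21-a>q21; q21-b>q20; q22-a>q21; q22-b>q14

Run two small machines in parallel and take their product. One (5 states) tracks how much of the suffix `aaba` has currently been matched; the other (5 states) tracks the count of `b`s, saturating at 4. Each combined state is a pair, one component from each; accept when both components accept.
23 states suffice.
          a    b  
>  q0     q1   q2 
   q1     q3   q2 
   q2     q4   q5 
   q3     q3   q6 
   q4     q7   q5 
   q5     q8   q9 
   q6    q10   q5 
   q7     q7  q11 
   q8    q12   q9 
   q9    q13  q14 
   q10    q7   q5 
   q11   q15   q9 
   q12   q12  q16 
   q13   q17  q14 
   q14   q18  q14 
   q15   q12   q9 
   q16   q19  q14 
   q17   q17  q20 
   q18   q21  q14 
 * q19   q17  q14 
   q20   q22  q14 
   q21   q21  q20 
   q22   q21  q14 
(> = start, * = accepting)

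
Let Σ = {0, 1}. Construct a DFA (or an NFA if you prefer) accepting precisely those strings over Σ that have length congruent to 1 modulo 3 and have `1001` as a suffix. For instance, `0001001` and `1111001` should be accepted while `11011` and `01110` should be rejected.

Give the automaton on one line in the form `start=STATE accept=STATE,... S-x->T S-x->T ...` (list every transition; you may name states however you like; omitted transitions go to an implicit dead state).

start=q0 accept=q11 q0-0->q1 q0-1->q2 q1-0->q3 q1-1->q4 q2-0->q5 q2-1->q4 q3-0->q0 q3-1->q6 q4-0->q7 q4-1->q6 q5-0->q8 q5-1->q6 q6-0->q9 q6-1->q2 q7-0->q10 q7-1->q2 q8-0->q1 q8-1->q11 q9-0->q12 q9-1->q4 q10-0->q3 q10-1->q13 q11-0->q5 q11-1->q4 q12-0->q0 q12-1->q14 q13-0->q7 q13-1->q6 q14-0->q9 q14-1->q2

Run two small machines in parallel and take their product. One (3 states) tracks the input length modulo 3; the other (5 states) tracks how much of the suffix `1001` has currently been matched. Each combined state is a pair, one component from each; accept when both components accept.
A 15-state machine:
          0    1  
>  q0     q1   q2 
   q1     q3   q4 
   q2     q5   q4 
   q3     q0   q6 
   q4     q7   q6 
   q5     q8   q6 
   q6     q9   q2 
   q7    q10   q2 
   q8     q1  q11 
   q9    q12   q4 
   q10    q3  q13 
 * q11    q5   q4 
   q12    q0  q14 
   q13    q7   q6 
   q14    q9   q2 
(> = start, * = accepting)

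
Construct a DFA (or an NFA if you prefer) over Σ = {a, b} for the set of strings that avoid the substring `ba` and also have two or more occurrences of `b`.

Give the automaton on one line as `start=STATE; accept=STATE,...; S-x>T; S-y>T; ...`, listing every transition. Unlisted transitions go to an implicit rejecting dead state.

Build one automaton per condition and run them in lockstep. One (3 states) tracks partial matches of the forbidden pattern `ba`; the other (4 states) tracks the count of `b`s, saturating at 3. Each combined state is a pair, one component from each; accept when both components accept. After merging equivalent states the machine shrinks.
A 4-state machine:
        a   b  
>  S0   S0  S1 
   S1   S2  S3 
   S2   S2  S2 
 * S3   S2  S3 
(> = start, * = accepting)

start=S0; accept=S3; S0-a>S0; S0-b>S1; S1-a>S2; S1-b>S3; S2-a>S2; S2-b>S2; S3-a>S2; S3-b>S3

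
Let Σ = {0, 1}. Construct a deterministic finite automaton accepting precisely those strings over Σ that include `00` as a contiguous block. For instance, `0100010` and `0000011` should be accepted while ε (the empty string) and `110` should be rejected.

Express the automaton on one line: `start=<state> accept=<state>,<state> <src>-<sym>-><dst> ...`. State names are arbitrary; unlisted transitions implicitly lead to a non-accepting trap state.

start=q0 accept=q2 q0-0->q1 q0-1->q0 q1-0->q2 q1-1->q0 q2-0->q2 q2-1->q2

Track how much of `00` has been matched so far: state q0 is no progress, q2 is the absorbing accept state reached once `00` has occurred. Intermediate states record partial matches; on a mismatch, fall back to the longest reusable overlap.
        0   1  
>  q0   q1  q0 
   q1   q2  q0 
 * q2   q2  q2 
(> = start, * = accepting)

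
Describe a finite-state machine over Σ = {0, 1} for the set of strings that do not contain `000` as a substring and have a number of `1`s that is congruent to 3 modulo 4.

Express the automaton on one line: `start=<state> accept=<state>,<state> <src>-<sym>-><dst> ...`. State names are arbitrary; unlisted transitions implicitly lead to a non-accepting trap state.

start=A accept=J,M,O A-0->B A-1->C B-0->D B-1->C C-0->E C-1->F D-0->G D-1->C E-0->H E-1->F F-0->I F-1->J G-0->G G-1->K H-0->K H-1->F I-0->L I-1->J J-0->M J-1->A K-0->K K-1->N L-0->N L-1->J M-0->O M-1->A N-0->N N-1->P O-0->P O-1->A P-0->P P-1->G

Handle the two conditions separately and then intersect. One (4 states) tracks partial matches of the forbidden pattern `000`; the other (4 states) tracks the count of `1`s modulo 4. Each combined state is a pair, one component from each; accept when both components accept.
16 states suffice.
       0  1 
>  A   B  C 
   B   D  C 
   C   E  F 
   D   G  C 
   E   H  F 
   F   I  J 
   G   G  K 
   H   K  F 
   I   L  J 
 * J   M  A 
   K   K  N 
   L   N  J 
 * M   O  A 
   N   N  P 
 * O   P  A 
   P   P  G 
(> = start, * = accepting)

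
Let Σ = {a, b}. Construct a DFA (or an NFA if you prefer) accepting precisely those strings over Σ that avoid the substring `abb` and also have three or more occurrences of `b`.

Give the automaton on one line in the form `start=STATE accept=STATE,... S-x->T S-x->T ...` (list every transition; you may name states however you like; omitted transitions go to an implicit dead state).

Handle the two conditions separately and then intersect. One (4 states) tracks partial matches of the forbidden pattern `abb`; the other (5 states) tracks the count of `b`s, saturating at 4. Each combined state is a pair, one component from each; accept when both components accept.
A 17-state machine:
          a    b  
>  q0     q1   q2 
   q1     q1   q3 
   q2     q4   q5 
   q3     q4   q6 
   q4     q4   q7 
   q5     q8   q9 
   q6     q6  q10 
   q7     q8  q10 
   q8     q8  q11 
 * q9    q12  q13 
   q10   q10  q14 
 * q11   q12  q14 
 * q12   q12  q15 
 * q13   q16  q13 
   q14   q14  q14 
 * q15   q16  q14 
 * q16   q16  q15 
(> = start, * = accepting)

start=q0 accept=q9,q11,q12,q13,q15,q16 q0-a->q1 q0-b->q2 q1-a->q1 q1-b->q3 q2-a->q4 q2-b->q5 q3-a->q4 q3-b->q6 q4-a->q4 q4-b->q7 q5-a->q8 q5-b->q9 q6-a->q6 q6-b->q10 q7-a->q8 q7-b->q10 q8-a->q8 q8-b->q11 q9-a->q12 q9-b->q13 q10-a->q10 q10-b->q14 q11-a->q12 q11-b->q14 q12-a->q12 q12-b->q15 q13-a->q16 q13-b->q13 q14-a->q14 q14-b->q14 q15-a->q16 q15-b->q14 q16-a->q16 q16-b->q15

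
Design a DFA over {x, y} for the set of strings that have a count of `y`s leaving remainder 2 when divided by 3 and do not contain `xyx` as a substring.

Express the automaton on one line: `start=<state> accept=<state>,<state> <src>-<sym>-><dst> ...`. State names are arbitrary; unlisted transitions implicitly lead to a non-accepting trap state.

Handle the two conditions separately and then intersect. The first has 3 states tracking the count of `y`s modulo 3; the second has 4 states tracking partial matches of the forbidden pattern `xyx`. A product state is a pair (one from each), accepting exactly when both do. Equivalent product states are then merged.
A 10-state machine:
        x   y  
>  S0   S1  S2 
   S1   S1  S3 
   S2   S4  S5 
   S3   S6  S5 
   S4   S4  S7 
 * S5   S8  S0 
   S6   S6  S6 
 * S7   S6  S0 
 * S8   S8  S9 
   S9   S6  S2 
(> = start, * = accepting)

start=S0 accept=S5,S7,S8 S0-x->S1 S0-y->S2 S1-x->S1 S1-y->S3 S2-x->S4 S2-y->S5 S3-x->S6 S3-y->S5 S4-x->S4 S4-y->S7 S5-x->S8 S5-y->S0 S6-x->S6 S6-y->S6 S7-x->S6 S7-y->S0 S8-x->S8 S8-y->S9 S9-x->S6 S9-y->S2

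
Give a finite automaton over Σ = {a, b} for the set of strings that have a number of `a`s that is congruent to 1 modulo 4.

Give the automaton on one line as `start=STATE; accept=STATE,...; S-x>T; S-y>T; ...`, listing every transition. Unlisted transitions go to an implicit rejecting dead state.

Keep the running count of `a`s modulo 4: each `a` advances along the cycle q0 → q1 → q2 → q3 → q0 while other symbols loop. Accept at q1.
4 states suffice.
        a   b  
>  q0   q1  q0 
 * q1   q2  q1 
   q2   q3  q2 
   q3   q0  q3 
(> = start, * = accepting)

start=q0; accept=q1; q0-a>q1; q0-b>q0; q1-a>q2; q1-b>q1; q2-a>q3; q2-b>q2; q3-a>q0; q3-b>q3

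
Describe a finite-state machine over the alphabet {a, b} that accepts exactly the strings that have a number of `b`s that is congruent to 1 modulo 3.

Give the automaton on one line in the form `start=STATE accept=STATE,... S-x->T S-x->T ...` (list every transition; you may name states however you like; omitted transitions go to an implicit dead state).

The only thing that matters is how many `b`s have appeared, reduced mod 3. Use one state per residue: q0 for 0, …, q2 for 2. Reading `b` moves to the next residue; anything else stays put. q1 is accepting.
With 3 states:
        a   b  
>  q0   q0  q1 
 * q1   q1  q2 
   q2   q2  q0 
(> = start, * = accepting)

start=q0 accept=q1 q0-a->q0 q0-b->q1 q1-a->q1 q1-b->q2 q2-a->q2 q2-b->q0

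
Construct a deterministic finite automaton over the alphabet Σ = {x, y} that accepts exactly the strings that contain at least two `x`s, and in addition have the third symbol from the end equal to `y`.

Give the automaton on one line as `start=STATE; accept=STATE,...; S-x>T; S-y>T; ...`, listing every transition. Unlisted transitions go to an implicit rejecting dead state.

start=A; accept=J,L,M,N; A-x>B; A-y>C; B-x>D; B-y>E; C-x>F; C-y>C; D-x>D; D-y>G; E-x>H; E-y>I; F-x>J; F-y>E; G-x>H; G-y>K; H-x>J; H-y>L; I-x>M; I-y>I; J-x>D; J-y>G; K-x>M; K-y>N; L-x>H; L-y>K; M-x>J; M-y>L; N-x>M; N-y>N

Run two small machines in parallel and take their product. One (4 states) tracks the count of `x`s, saturating at 3; the other (15 states) tracks the last 3 symbols read. Each combined state is a pair, one component from each; accept when both components accept. Minimizing collapses redundant product states.
14 states suffice.
       x  y 
>  A   B  C 
   B   D  E 
   C   F  C 
   D   D  G 
   E   H  I 
   F   J  E 
   G   H  K 
   H   J  L 
   I   M  I 
 * J   D  G 
   K   M  N 
 * L   H  K 
 * M   J  L 
 * N   M  N 
(> = start, * = accepting)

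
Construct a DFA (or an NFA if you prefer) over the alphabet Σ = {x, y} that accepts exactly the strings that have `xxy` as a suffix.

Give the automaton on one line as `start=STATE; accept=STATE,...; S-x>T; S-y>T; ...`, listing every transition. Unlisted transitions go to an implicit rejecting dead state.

start=q0; accept=q3; q0-x>q1; q0-y>q0; q1-x>q2; q1-y>q0; q2-x>q2; q2-y>q3; q3-x>q1; q3-y>q0

Remember how much of `xxy` the current input suffix matches. State q0 means no match yet; q1 means the last symbol is `x`; q2 means the last 2 symbols are `xx`; q3 means the last 3 symbols are `xxy`. Only q3 accepts. On a mismatch, fall back to the longest proper suffix that is still a prefix of `xxy`.
With 4 states:
        x   y  
>  q0   q1  q0 
   q1   q2  q0 
   q2   q2  q3 
 * q3   q1  q0 
(> = start, * = accepting)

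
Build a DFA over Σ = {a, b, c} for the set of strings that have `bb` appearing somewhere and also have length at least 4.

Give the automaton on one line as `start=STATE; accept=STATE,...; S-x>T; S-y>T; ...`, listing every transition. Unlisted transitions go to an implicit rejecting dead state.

Build one automaton per condition and run them in lockstep. The first has 3 states tracking whether and how much of `bb` has been seen; the second has 6 states tracking the input length, saturating at 5. A product state is a pair (one from each), accepting exactly when both do. Equivalent product states are then merged.
9 states suffice.
        a   b   c  
>  q0   q1  q2  q1 
   q1   q3  q4  q3 
   q2   q3  q5  q3 
   q3   q3  q6  q3 
   q4   q3  q7  q3 
   q5   q7  q7  q7 
   q6   q3  q8  q3 
   q7   q8  q8  q8 
 * q8   q8  q8  q8 
(> = start, * = accepting)

start=q0; accept=q8; q0-a>q1; q0-b>q2; q0-c>q1; q1-a>q3; q1-b>q4; q1-c>q3; q2-a>q3; q2-b>q5; q2-c>q3; q3-a>q3; q3-b>q6; q3-c>q3; q4-a>q3; q4-b>q7; q4-c>q3; q5-a>q7; q5-b>q7; q5-c>q7; q6-a>q3; q6-b>q8; q6-c>q3; q7-a>q8; q7-b>q8; q7-c>q8; q8-a>q8; q8-b>q8; q8-c>q8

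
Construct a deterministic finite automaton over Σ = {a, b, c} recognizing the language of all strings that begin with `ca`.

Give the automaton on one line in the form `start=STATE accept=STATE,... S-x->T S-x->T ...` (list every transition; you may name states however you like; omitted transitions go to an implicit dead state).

start=S0 accept=S2 S0-a->S3 S0-b->S3 S0-c->S1 S1-a->S2 S1-b->S3 S1-c->S3 S2-a->S2 S2-b->S2 S2-c->S2 S3-a->S3 S3-b->S3 S3-c->S3

Check the first 2 symbols one by one: S0 through S1 record how many have matched `ca` so far; any wrong symbol goes to the dead state S3. After all 2 match we enter the accepting sink S2.
With 4 states:
        a   b   c  
>  S0   S3  S3  S1 
   S1   S2  S3  S3 
 * S2   S2  S2  S2 
   S3   S3  S3  S3 
(> = start, * = accepting)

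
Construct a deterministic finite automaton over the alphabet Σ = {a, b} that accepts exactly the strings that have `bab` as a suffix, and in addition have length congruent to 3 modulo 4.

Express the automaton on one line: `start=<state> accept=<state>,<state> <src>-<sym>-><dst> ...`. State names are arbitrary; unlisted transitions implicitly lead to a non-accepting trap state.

start=S0 accept=S9 S0-a->S1 S0-b->S2 S1-a->S3 S1-b->S4 S2-a->S5 S2-b->S4 S3-a->S6 S3-b->S7 S4-a->S8 S4-b->S7 S5-a->S6 S5-b->S9 S6-a->S0 S6-b->S10 S7-a->S11 S7-b->S10 S8-a->S0 S8-b->S12 S9-a->S11 S9-b->S10 S10-a->S13 S10-b->S2 S11-a->S1 S11-b->S14 S12-a->S13 S12-b->S2 S13-a->S3 S13-b->S15 S14-a->S5 S14-b->S4 S15-a->S8 S15-b->S7

Build one automaton per condition and run them in lockstep. One (4 states) tracks how much of the suffix `bab` has currently been matched; the other (4 states) tracks the input length modulo 4. Each combined state is a pair, one component from each; accept when both components accept.
A 16-state machine:
          a    b  
>  S0     S1   S2 
   S1     S3   S4 
   S2     S5   S4 
   S3     S6   S7 
   S4     S8   S7 
   S5     S6   S9 
   S6     S0  S10 
   S7    S11  S10 
   S8     S0  S12 
 * S9    S11  S10 
   S10   S13   S2 
   S11    S1  S14 
   S12   S13   S2 
   S13    S3  S15 
   S14    S5   S4 
   S15    S8   S7 
(> = start, * = accepting)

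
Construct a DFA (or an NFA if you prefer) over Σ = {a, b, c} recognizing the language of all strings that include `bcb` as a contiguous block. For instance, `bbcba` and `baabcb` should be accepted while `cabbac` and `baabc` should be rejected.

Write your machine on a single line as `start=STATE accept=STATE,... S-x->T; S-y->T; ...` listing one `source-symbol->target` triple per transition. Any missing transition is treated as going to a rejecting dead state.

start=q0; accept=q3; q0-a->q0; q0-b->q1; q0-c->q0; q1-a->q0; q1-b->q1; q1-c->q2; q2-a->q0; q2-b->q3; q2-c->q0; q3-a->q3; q3-b->q3; q3-c->q3

States q0..q2 record the length of the longest prefix of `bcb` that matches the current input suffix. Reaching q3 means `bcb` has been seen, and we stay there forever. Accept from q3.
        a   b   c  
>  q0   q0  q1  q0 
   q1   q0  q1  q2 
   q2   q0  q3  q0 
 * q3   q3  q3  q3 
(> = start, * = accepting)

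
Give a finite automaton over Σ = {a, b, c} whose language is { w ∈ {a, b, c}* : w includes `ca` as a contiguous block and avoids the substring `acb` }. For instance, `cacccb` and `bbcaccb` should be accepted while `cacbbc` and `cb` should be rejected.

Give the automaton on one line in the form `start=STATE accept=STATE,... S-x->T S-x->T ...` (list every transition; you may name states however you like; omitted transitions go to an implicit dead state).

Build one automaton per condition and run them in lockstep. One (3 states) tracks whether and how much of `ca` has been seen; the other (4 states) tracks partial matches of the forbidden pattern `acb`. Each combined state is a pair, one component from each; accept when both components accept. Equivalent product states are then merged.
An 8-state machine:
        a   b   c  
>  s0   s1  s0  s2 
   s1   s1  s0  s3 
   s2   s4  s0  s2 
   s3   s4  s5  s2 
 * s4   s4  s6  s7 
   s5   s5  s5  s5 
 * s6   s4  s6  s6 
 * s7   s4  s5  s6 
(> = start, * = accepting)

start=s0 accept=s4,s6,s7 s0-a->s1 s0-b->s0 s0-c->s2 s1-a->s1 s1-b->s0 s1-c->s3 s2-a->s4 s2-b->s0 s2-c->s2 s3-a->s4 s3-b->s5 s3-c->s2 s4-a->s4 s4-b->s6 s4-c->s7 s5-a->s5 s5-b->s5 s5-c->s5 s6-a->s4 s6-b->s6 s6-c->s6 s7-a->s4 s7-b->s5 s7-c->s6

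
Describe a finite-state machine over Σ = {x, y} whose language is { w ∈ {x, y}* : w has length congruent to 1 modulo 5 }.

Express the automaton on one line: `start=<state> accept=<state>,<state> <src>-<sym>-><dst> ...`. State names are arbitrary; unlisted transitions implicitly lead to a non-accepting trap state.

start=S0 accept=S1 S0-x->S1 S0-y->S1 S1-x->S2 S1-y->S2 S2-x->S3 S2-y->S3 S3-x->S4 S3-y->S4 S4-x->S0 S4-y->S0

Count input length modulo 5: every symbol advances one step around the cycle S0 → S1 → S2 → S3 → S4 → S0. Accept at S1.
5 states suffice.
        x   y  
>  S0   S1  S1 
 * S1   S2  S2 
   S2   S3  S3 
   S3   S4  S4 
   S4   S0  S0 
(> = start, * = accepting)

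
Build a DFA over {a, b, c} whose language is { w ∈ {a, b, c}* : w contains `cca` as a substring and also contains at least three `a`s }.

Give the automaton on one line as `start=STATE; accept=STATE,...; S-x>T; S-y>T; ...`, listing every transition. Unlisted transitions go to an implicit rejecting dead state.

start=s0; accept=s11; s0-a>s1; s0-b>s0; s0-c>s2; s1-a>s3; s1-b>s1; s1-c>s4; s2-a>s1; s2-b>s0; s2-c>s5; s3-a>s3; s3-b>s3; s3-c>s6; s4-a>s3; s4-b>s1; s4-c>s7; s5-a>s8; s5-b>s0; s5-c>s5; s6-a>s3; s6-b>s3; s6-c>s9; s7-a>s10; s7-b>s1; s7-c>s7; s8-a>s10; s8-b>s8; s8-c>s8; s9-a>s11; s9-b>s3; s9-c>s9; s10-a>s11; s10-b>s10; s10-c>s10; s11-a>s11; s11-b>s11; s11-c>s11

Handle the two conditions separately and then intersect. One (4 states) tracks whether and how much of `cca` has been seen; the other (5 states) tracks the count of `a`s, saturating at 4. Each combined state is a pair, one component from each; accept when both components accept. Minimizing collapses redundant product states.
12 states suffice.
          a    b    c  
>  s0     s1   s0   s2 
   s1     s3   s1   s4 
   s2     s1   s0   s5 
   s3     s3   s3   s6 
   s4     s3   s1   s7 
   s5     s8   s0   s5 
   s6     s3   s3   s9 
   s7    s10   s1   s7 
   s8    s10   s8   s8 
   s9    s11   s3   s9 
   s10   s11  s10  s10 
 * s11   s11  s11  s11 
(> = start, * = accepting)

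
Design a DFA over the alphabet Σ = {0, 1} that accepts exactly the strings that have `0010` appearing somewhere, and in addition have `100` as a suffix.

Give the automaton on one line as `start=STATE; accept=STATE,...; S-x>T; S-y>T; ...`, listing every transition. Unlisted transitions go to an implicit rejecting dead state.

start=q0; accept=q5; q0-0>q1; q0-1>q0; q1-0>q2; q1-1>q0; q2-0>q2; q2-1>q3; q3-0>q4; q3-1>q0; q4-0>q5; q4-1>q6; q5-0>q7; q5-1>q6; q6-0>q4; q6-1>q6; q7-0>q7; q7-1>q6

Run two small machines in parallel and take their product. One (5 states) tracks whether and how much of `0010` has been seen; the other (4 states) tracks how much of the suffix `100` has currently been matched. Each combined state is a pair, one component from each; accept when both components accept. Equivalent product states are then merged.
        0   1  
>  q0   q1  q0 
   q1   q2  q0 
   q2   q2  q3 
   q3   q4  q0 
   q4   q5  q6 
 * q5   q7  q6 
   q6   q4  q6 
   q7   q7  q6 
(> = start, * = accepting)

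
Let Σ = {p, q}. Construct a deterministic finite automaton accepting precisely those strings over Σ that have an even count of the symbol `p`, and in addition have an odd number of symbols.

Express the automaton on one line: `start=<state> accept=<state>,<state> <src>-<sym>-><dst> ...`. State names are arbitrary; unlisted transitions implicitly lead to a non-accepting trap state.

Run two small machines in parallel and take their product. One (2 states) tracks the count of `p`s modulo 2; the other (2 states) tracks the input length modulo 2. Each combined state is a pair, one component from each; accept when both components accept.
A 4-state machine:
        p   q  
>  S0   S1  S2 
   S1   S0  S3 
 * S2   S3  S0 
   S3   S2  S1 
(> = start, * = accepting)

start=S0 accept=S2 S0-p->S1 S0-q->S2 S1-p->S0 S1-q->S3 S2-p->S3 S2-q->S0 S3-p->S2 S3-q->S1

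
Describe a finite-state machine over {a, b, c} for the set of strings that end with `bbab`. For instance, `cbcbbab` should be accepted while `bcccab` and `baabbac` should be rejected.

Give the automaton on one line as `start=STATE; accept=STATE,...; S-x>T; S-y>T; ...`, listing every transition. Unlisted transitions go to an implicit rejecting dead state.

start=q0; accept=q4; q0-a>q0; q0-b>q1; q0-c>q0; q1-a>q0; q1-b>q2; q1-c>q0; q2-a>q3; q2-b>q2; q2-c>q0; q3-a>q0; q3-b>q4; q3-c>q0; q4-a>q0; q4-b>q2; q4-c>q0

Remember how much of `bbab` the current input suffix matches. State q0 means no match yet; q1 means the last symbol is `b`; q2 means the last 2 symbols are `bb`; q3 means the last 3 symbols are `bba`; q4 means the last 4 symbols are `bbab`. Only q4 accepts. On a mismatch, fall back to the longest proper suffix that is still a prefix of `bbab`.
A 5-state machine:
        a   b   c  
>  q0   q0  q1  q0 
   q1   q0  q2  q0 
   q2   q3  q2  q0 
   q3   q0  q4  q0 
 * q4   q0  q2  q0 
(> = start, * = accepting)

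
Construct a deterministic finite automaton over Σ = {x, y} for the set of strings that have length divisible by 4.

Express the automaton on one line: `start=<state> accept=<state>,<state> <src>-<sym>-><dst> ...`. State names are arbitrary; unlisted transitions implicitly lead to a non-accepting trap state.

Count input length modulo 4: every symbol advances one step around the cycle s0 → s1 → s2 → s3 → s0. Accept at s0.
A 4-state machine:
        x   y  
>* s0   s1  s1 
   s1   s2  s2 
   s2   s3  s3 
   s3   s0  s0 
(> = start, * = accepting)

start=s0 accept=s0 s0-x->s1 s0-y->s1 s1-x->s2 s1-y->s2 s2-x->s3 s2-y->s3 s3-x->s0 s3-y->s0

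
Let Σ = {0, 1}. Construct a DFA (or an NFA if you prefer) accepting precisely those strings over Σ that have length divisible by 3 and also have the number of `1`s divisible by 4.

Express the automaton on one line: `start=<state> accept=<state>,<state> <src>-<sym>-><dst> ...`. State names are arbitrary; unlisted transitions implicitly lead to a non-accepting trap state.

Build one automaton per condition and run them in lockstep. One (3 states) tracks the input length modulo 3; the other (4 states) tracks the count of `1`s modulo 4. Each combined state is a pair, one component from each; accept when both components accept.
12 states suffice.
       0  1 
>* A   B  C 
   B   D  E 
   C   E  F 
   D   A  G 
   E   G  H 
   F   H  I 
   G   C  J 
   H   J  K 
   I   K  B 
   J   F  L 
   K   L  D 
   L   I  A 
(> = start, * = accepting)

start=A accept=A A-0->B A-1->C B-0->D B-1->E C-0->E C-1->F D-0->A D-1->G E-0->G E-1->H F-0->H F-1->I G-0->C G-1->J H-0->J H-1->K I-0->K I-1->B J-0->F J-1->L K-0->L K-1->D L-0->I L-1->A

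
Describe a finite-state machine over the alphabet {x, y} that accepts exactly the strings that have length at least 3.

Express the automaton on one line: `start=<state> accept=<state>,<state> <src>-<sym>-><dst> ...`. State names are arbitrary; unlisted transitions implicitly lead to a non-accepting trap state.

Count input length up to 4: every symbol moves from A toward E, which means 'more than 3' and absorbs. Accept from {D, E}.
       x  y 
>  A   B  B 
   B   C  C 
   C   D  D 
 * D   E  E 
 * E   E  E 
(> = start, * = accepting)

start=A accept=D,E A-x->B A-y->B B-x->C B-y->C C-x->D C-y->D D-x->E D-y->E E-x->E E-y->E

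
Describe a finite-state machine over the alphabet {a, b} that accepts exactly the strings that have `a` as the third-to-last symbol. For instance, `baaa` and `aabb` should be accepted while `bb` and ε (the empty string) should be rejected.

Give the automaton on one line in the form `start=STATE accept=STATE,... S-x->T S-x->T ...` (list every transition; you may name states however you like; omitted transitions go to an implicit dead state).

start=q0 accept=q7,q8,q9,q10 q0-a->q1 q0-b->q2 q1-a->q3 q1-b->q4 q2-a->q5 q2-b->q6 q3-a->q7 q3-b->q8 q4-a->q9 q4-b->q10 q5-a->q11 q5-b->q12 q6-a->q13 q6-b->q14 q7-a->q7 q7-b->q8 q8-a->q9 q8-b->q10 q9-a->q11 q9-b->q12 q10-a->q13 q10-b->q14 q11-a->q7 q11-b->q8 q12-a->q9 q12-b->q10 q13-a->q11 q13-b->q12 q14-a->q13 q14-b->q14

A DFA must remember the last 3 symbols (since which symbol is third-to-last isn't known until the input ends). Use one state per possible window of the last ≤3 symbols; accept from those whose window starts with `a`.
A 15-state machine:
          a    b  
>  q0     q1   q2 
   q1     q3   q4 
   q2     q5   q6 
   q3     q7   q8 
   q4     q9  q10 
   q5    q11  q12 
   q6    q13  q14 
 * q7     q7   q8 
 * q8     q9  q10 
 * q9    q11  q12 
 * q10   q13  q14 
   q11    q7   q8 
   q12    q9  q10 
   q13   q11  q12 
   q14   q13  q14 
(> = start, * = accepting)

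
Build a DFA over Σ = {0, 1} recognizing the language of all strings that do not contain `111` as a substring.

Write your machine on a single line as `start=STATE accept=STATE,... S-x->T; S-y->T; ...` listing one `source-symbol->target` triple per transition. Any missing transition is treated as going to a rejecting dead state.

start=A; accept=A,B,C; A-0->A; A-1->B; B-0->A; B-1->C; C-0->A; C-1->D; D-0->D; D-1->D

This is the complement of 'contains `111`'. Use the same substring-matching states — A through D holding how much of `111` has just been matched — but flip the accepting set: everything except the trap D accepts.
       0  1 
>* A   A  B 
 * B   A  C 
 * C   A  D 
   D   D  D 
(> = start, * = accepting)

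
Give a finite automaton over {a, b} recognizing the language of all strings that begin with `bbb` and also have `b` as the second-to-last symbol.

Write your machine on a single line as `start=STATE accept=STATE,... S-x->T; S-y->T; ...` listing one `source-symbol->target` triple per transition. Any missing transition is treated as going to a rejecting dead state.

start=q0; accept=q8,q9; q0-a->q1; q0-b->q2; q1-a->q3; q1-b->q4; q2-a->q5; q2-b->q6; q3-a->q3; q3-b->q4; q4-a->q5; q4-b->q7; q5-a->q3; q5-b->q4; q6-a->q5; q6-b->q8; q7-a->q5; q7-b->q7; q8-a->q9; q8-b->q8; q9-a->q10; q9-b->q11; q10-a->q10; q10-b->q11; q11-a->q9; q11-b->q8

Build one automaton per condition and run them in lockstep. The first has 5 states tracking whether the input so far still matches the prefix `bbb`; the second has 7 states tracking the last 2 symbols read. A product state is a pair (one from each), accepting exactly when both do.
A 12-state machine:
          a    b  
>  q0     q1   q2 
   q1     q3   q4 
   q2     q5   q6 
   q3     q3   q4 
   q4     q5   q7 
   q5     q3   q4 
   q6     q5   q8 
   q7     q5   q7 
 * q8     q9   q8 
 * q9    q10  q11 
   q10   q10  q11 
   q11    q9   q8 
(> = start, * = accepting)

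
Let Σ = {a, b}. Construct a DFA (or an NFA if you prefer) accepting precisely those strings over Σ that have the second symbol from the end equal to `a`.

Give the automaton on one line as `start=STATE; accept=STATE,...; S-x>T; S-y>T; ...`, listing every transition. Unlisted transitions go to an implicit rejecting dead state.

A DFA must remember the last 2 symbols (since which symbol is second-to-last isn't known until the input ends). Use one state per possible window of the last ≤2 symbols; accept from those whose window starts with `a`.
A 7-state machine:
        a   b  
>  s0   s1  s2 
   s1   s3  s4 
   s2   s5  s6 
 * s3   s3  s4 
 * s4   s5  s6 
   s5   s3  s4 
   s6   s5  s6 
(> = start, * = accepting)

start=s0; accept=s3,s4; s0-a>s1; s0-b>s2; s1-a>s3; s1-b>s4; s2-a>s5; s2-b>s6; s3-a>s3; s3-b>s4; s4-a>s5; s4-b>s6; s5-a>s3; s5-b>s4; s6-a>s5; s6-b>s6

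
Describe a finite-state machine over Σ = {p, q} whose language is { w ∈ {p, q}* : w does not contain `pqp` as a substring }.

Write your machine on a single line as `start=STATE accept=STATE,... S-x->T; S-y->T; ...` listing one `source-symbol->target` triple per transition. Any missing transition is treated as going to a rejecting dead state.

start=A; accept=A,B,C; A-p->B; A-q->A; B-p->B; B-q->C; C-p->D; C-q->A; D-p->D; D-q->D

This is the complement of 'contains `pqp`'. Use the same substring-matching states — A through D holding how much of `pqp` has just been matched — but flip the accepting set: everything except the trap D accepts.
       p  q 
>* A   B  A 
 * B   B  C 
 * C   D  A 
   D   D  D 
(> = start, * = accepting)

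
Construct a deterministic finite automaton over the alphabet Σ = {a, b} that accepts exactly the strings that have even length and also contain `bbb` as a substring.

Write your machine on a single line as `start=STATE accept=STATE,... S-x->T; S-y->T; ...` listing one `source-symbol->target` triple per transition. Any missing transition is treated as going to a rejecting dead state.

Handle the two conditions separately and then intersect. One (2 states) tracks the input length modulo 2; the other (4 states) tracks whether and how much of `bbb` has been seen. Each combined state is a pair, one component from each; accept when both components accept.
With 8 states:
        a   b  
>  s0   s1  s2 
   s1   s0  s3 
   s2   s0  s4 
   s3   s1  s5 
   s4   s1  s6 
   s5   s0  s7 
   s6   s7  s7 
 * s7   s6  s6 
(> = start, * = accepting)

start=s0; accept=s7; s0-a->s1; s0-b->s2; s1-a->s0; s1-b->s3; s2-a->s0; s2-b->s4; s3-a->s1; s3-b->s5; s4-a->s1; s4-b->s6; s5-a->s0; s5-b->s7; s6-a->s7; s6-b->s7; s7-a->s6; s7-b->s6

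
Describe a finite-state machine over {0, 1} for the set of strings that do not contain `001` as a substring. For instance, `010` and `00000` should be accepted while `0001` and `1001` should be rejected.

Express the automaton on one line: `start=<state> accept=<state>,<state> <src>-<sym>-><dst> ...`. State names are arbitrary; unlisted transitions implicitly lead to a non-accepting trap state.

Track partial matches of the forbidden pattern `001`. State s3 is a dead state reached once `001` has occurred; every other state accepts. s0 means no part of `001` is currently matched.
4 states suffice.
        0   1  
>* s0   s1  s0 
 * s1   s2  s0 
 * s2   s2  s3 
   s3   s3  s3 
(> = start, * = accepting)

start=s0 accept=s0,s1,s2 s0-0->s1 s0-1->s0 s1-0->s2 s1-1->s0 s2-0->s2 s2-1->s3 s3-0->s3 s3-1->s3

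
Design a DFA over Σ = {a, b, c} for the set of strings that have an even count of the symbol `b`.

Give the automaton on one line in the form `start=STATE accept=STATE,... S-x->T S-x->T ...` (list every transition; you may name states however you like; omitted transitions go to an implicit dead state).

The only thing that matters is how many `b`s have appeared, reduced mod 2. Use one state per residue: S0 for 0, …, S1 for 1. Reading `b` moves to the next residue; anything else stays put. S0 is accepting.
        a   b   c  
>* S0   S0  S1  S0 
   S1   S1  S0  S1 
(> = start, * = accepting)

start=S0 accept=S0 S0-a->S0 S0-b->S1 S0-c->S0 S1-a->S1 S1-b->S0 S1-c->S1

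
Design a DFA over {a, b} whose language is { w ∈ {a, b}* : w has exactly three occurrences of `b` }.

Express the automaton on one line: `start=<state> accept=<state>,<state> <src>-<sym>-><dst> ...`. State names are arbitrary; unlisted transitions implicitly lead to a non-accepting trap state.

start=s0 accept=s3 s0-a->s0 s0-b->s1 s1-a->s1 s1-b->s2 s2-a->s2 s2-b->s3 s3-a->s3 s3-b->s4 s4-a->s4 s4-b->s4

Only the number of `b`s matters, and only up to 4. Make a chain s0 → s1 → s2 → s3 → s4 advanced by each `b` (with s4 absorbing); every other symbol self-loops. The accepting set is {s3}.
A 5-state machine:
        a   b  
>  s0   s0  s1 
   s1   s1  s2 
   s2   s2  s3 
 * s3   s3  s4 
   s4   s4  s4 
(> = start, * = accepting)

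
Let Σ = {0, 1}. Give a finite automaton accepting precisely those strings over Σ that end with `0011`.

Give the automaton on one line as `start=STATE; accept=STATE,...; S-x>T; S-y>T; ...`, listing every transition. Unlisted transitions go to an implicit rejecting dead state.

start=q0; accept=q4; q0-0>q1; q0-1>q0; q1-0>q2; q1-1>q0; q2-0>q2; q2-1>q3; q3-0>q1; q3-1>q4; q4-0>q1; q4-1>q0

Let each state record the length of the longest suffix of the input read so far that is also a prefix of `0011`. q1 means the last symbol is `0`; q2 means the last 2 symbols are `00`; q3 means the last 3 symbols are `001`; q4 means the last 4 symbols are `0011`. Accept only at q4, where the string currently ends in `0011`.
A 5-state machine:
        0   1  
>  q0   q1  q0 
   q1   q2  q0 
   q2   q2  q3 
   q3   q1  q4 
 * q4   q1  q0 
(> = start, * = accepting)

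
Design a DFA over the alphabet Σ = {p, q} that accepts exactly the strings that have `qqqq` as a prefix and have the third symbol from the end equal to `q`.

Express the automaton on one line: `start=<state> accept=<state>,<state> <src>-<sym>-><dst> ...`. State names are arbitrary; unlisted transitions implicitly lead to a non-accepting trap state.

Build one automaton per condition and run them in lockstep. One (6 states) tracks whether the input so far still matches the prefix `qqqq`; the other (15 states) tracks the last 3 symbols read. Each combined state is a pair, one component from each; accept when both components accept. Minimizing collapses redundant product states.
       p  q 
>  A   B  C 
   B   B  B 
   C   B  D 
   D   B  E 
   E   B  F 
 * F   G  F 
 * G   H  I 
 * H   J  K 
 * I   L  M 
   J   J  K 
   K   L  M 
   L   H  I 
   M   G  F 
(> = start, * = accepting)

start=A accept=F,G,H,I A-p->B A-q->C B-p->B B-q->B C-p->B C-q->D D-p->B D-q->E E-p->B E-q->F F-p->G F-q->F G-p->H G-q->I H-p->J H-q->K I-p->L I-q->M J-p->J J-q->K K-p->L K-q->M L-p->H L-q->I M-p->G M-q->F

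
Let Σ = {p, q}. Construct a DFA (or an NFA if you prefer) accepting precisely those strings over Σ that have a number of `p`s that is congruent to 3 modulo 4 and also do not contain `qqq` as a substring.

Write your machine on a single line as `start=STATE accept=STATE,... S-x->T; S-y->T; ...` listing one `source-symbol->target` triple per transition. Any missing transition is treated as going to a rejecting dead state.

start=A; accept=G,K,M; A-p->B; A-q->C; B-p->D; B-q->E; C-p->B; C-q->F; D-p->G; D-q->H; E-p->D; E-q->I; F-p->B; F-q->J; G-p->A; G-q->K; H-p->G; H-q->L; I-p->D; I-q->J; J-p->J; J-q->J; K-p->A; K-q->M; L-p->G; L-q->J; M-p->A; M-q->J

Build one automaton per condition and run them in lockstep. One (4 states) tracks the count of `p`s modulo 4; the other (4 states) tracks partial matches of the forbidden pattern `qqq`. Each combined state is a pair, one component from each; accept when both components accept. Minimizing collapses redundant product states.
13 states suffice.
       p  q 
>  A   B  C 
   B   D  E 
   C   B  F 
   D   G  H 
   E   D  I 
   F   B  J 
 * G   A  K 
   H   G  L 
   I   D  J 
   J   J  J 
 * K   A  M 
   L   G  J 
 * M   A  J 
(> = start, * = accepting)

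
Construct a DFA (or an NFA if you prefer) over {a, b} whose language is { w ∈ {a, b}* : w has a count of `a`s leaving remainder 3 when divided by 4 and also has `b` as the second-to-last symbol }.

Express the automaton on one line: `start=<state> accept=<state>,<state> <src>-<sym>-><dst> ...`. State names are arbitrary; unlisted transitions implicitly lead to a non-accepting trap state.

Run two small machines in parallel and take their product. One (4 states) tracks the count of `a`s modulo 4; the other (7 states) tracks the last 2 symbols read. Each combined state is a pair, one component from each; accept when both components accept.
19 states suffice.
          a    b  
>  q0     q1   q2 
   q1     q3   q4 
   q2     q5   q6 
   q3     q7   q8 
   q4     q9  q10 
   q5     q3   q4 
   q6     q5   q6 
   q7    q11  q12 
   q8    q13  q14 
   q9     q7   q8 
   q10    q9  q10 
   q11   q15  q16 
   q12   q17  q18 
 * q13   q11  q12 
   q14   q13  q14 
   q15    q3   q4 
   q16    q5   q6 
   q17   q15  q16 
 * q18   q17  q18 
(> = start, * = accepting)

start=q0 accept=q13,q18 q0-a->q1 q0-b->q2 q1-a->q3 q1-b->q4 q2-a->q5 q2-b->q6 q3-a->q7 q3-b->q8 q4-a->q9 q4-b->q10 q5-a->q3 q5-b->q4 q6-a->q5 q6-b->q6 q7-a->q11 q7-b->q12 q8-a->q13 q8-b->q14 q9-a->q7 q9-b->q8 q10-a->q9 q10-b->q10 q11-a->q15 q11-b->q16 q12-a->q17 q12-b->q18 q13-a->q11 q13-b->q12 q14-a->q13 q14-b->q14 q15-a->q3 q15-b->q4 q16-a->q5 q16-b->q6 q17-a->q15 q17-b->q16 q18-a->q17 q18-b->q18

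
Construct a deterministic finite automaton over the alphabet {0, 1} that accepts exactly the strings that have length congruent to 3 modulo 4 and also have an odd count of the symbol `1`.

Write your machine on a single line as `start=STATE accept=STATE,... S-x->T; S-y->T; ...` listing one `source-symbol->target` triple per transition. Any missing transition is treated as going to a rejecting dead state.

start=A; accept=G; A-0->B; A-1->C; B-0->D; B-1->E; C-0->E; C-1->D; D-0->F; D-1->G; E-0->G; E-1->F; F-0->A; F-1->H; G-0->H; G-1->A; H-0->C; H-1->B

Run two small machines in parallel and take their product. The first has 4 states tracking the input length modulo 4; the second has 2 states tracking the count of `1`s modulo 2. A product state is a pair (one from each), accepting exactly when both do.
8 states suffice.
       0  1 
>  A   B  C 
   B   D  E 
   C   E  D 
   D   F  G 
   E   G  F 
   F   A  H 
 * G   H  A 
   H   C  B 
(> = start, * = accepting)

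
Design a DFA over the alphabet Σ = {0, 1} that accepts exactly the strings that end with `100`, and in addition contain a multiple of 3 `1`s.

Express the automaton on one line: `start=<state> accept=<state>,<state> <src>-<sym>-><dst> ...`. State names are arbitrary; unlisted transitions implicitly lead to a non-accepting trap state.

start=s0 accept=s11 s0-0->s0 s0-1->s1 s1-0->s2 s1-1->s3 s2-0->s4 s2-1->s3 s3-0->s5 s3-1->s6 s4-0->s7 s4-1->s3 s5-0->s8 s5-1->s6 s6-0->s9 s6-1->s1 s7-0->s7 s7-1->s3 s8-0->s10 s8-1->s6 s9-0->s11 s9-1->s1 s10-0->s10 s10-1->s6 s11-0->s0 s11-1->s1

Build one automaton per condition and run them in lockstep. One (4 states) tracks how much of the suffix `100` has currently been matched; the other (3 states) tracks the count of `1`s modulo 3. Each combined state is a pair, one component from each; accept when both components accept.
          0    1  
>  s0     s0   s1 
   s1     s2   s3 
   s2     s4   s3 
   s3     s5   s6 
   s4     s7   s3 
   s5     s8   s6 
   s6     s9   s1 
   s7     s7   s3 
   s8    s10   s6 
   s9    s11   s1 
   s10   s10   s6 
 * s11    s0   s1 
(> = start, * = accepting)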